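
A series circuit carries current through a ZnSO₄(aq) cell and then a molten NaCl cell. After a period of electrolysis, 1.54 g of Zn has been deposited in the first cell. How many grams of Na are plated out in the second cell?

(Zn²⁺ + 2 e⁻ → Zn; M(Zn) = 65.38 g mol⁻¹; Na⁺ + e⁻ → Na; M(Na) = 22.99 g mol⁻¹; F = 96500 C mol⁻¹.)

1.08 g

n(Zn) = 1.54 / 65.38 = 0.02355 mol.
Since Zn²⁺ + 2 e⁻ → Zn, n(e⁻) passed = 2 × 0.02355 = 0.04711 mol.
Cells in series carry the same charge, so the same 0.04711 mol of electrons passes through cell 2.
Na⁺ + e⁻ → Na, so n(Na) = 0.04711 / 1 = 0.04711 mol.
m(Na) = 0.04711 × 22.99 = 1.08 g.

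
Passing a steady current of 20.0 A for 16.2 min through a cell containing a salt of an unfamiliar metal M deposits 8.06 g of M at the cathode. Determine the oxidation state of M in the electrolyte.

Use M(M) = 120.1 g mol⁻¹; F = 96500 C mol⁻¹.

+3

Q = I·t = 20.00 A × 972.00 s = 19440 C, so n(e⁻) = 19440/96500 = 0.2015 mol.
n(M) deposited = 8.06 / 120.1 = 0.06711 mol.
Electrons per atom = n(e⁻)/n(M) = 0.2015 / 0.06711 = 3.00 ≈ 3, so the ion is M³⁺.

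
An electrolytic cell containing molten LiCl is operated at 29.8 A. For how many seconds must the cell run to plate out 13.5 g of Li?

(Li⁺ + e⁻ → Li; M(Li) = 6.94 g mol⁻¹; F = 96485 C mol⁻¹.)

6300 s

n(Li) = m/M = 13.5 / 6.94 = 1.945 mol.
Each Li atom requires 1 electron, so n(e⁻) = 1 × 1.945 = 1.945 mol.
Q = n(e⁻)·F = 1.945 × 96485 = 187700 C.
t = Q/I = 187700 / 29.80 A = 6298 s.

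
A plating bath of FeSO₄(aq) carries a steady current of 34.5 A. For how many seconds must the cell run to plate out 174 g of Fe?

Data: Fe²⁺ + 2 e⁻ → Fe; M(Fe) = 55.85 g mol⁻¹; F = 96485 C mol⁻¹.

17400 s

n(Fe) = m/M = 174 / 55.85 = 3.115 mol.
Each Fe atom requires 2 electrons, so n(e⁻) = 2 × 3.115 = 6.231 mol.
Q = n(e⁻)·F = 6.231 × 96485 = 601200 C.
t = Q/I = 601200 / 34.50 A = 17430 s.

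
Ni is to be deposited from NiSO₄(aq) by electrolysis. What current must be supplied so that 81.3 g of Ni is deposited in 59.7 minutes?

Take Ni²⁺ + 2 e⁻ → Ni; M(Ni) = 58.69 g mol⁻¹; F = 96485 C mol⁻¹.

74.6 A

n(Ni) = 81.3 / 58.69 = 1.385 mol.
n(e⁻) = 2 × 1.385 = 2.770 mol.
Q = n(e⁻)·F = 2.770 × 96485 = 267300 C.
I = Q/t = 267300 / 3582.0 s = 74.6 A.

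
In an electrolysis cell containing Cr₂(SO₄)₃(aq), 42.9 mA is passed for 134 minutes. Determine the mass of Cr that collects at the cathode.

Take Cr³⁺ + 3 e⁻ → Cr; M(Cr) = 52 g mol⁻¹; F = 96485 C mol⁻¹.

Q = I·t = 0.04290 A × 8040.0 s = 344.9 C.
n(e⁻) = Q/F = 344.9 / 96485 = 0.003575 mol.
Cr³⁺ + 3 e⁻ → Cr, so n(Cr) = n(e⁻)/3 = 0.001192 mol.
m = n·M = 0.001192 × 52 = 0.0620 g.

0.0620 g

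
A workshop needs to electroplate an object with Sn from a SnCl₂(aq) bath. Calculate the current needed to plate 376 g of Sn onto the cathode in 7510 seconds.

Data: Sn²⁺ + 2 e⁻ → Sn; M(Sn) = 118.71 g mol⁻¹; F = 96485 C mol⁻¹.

81.4 A

n(Sn) = 376 / 118.71 = 3.167 mol.
n(e⁻) = 2 × 3.167 = 6.335 mol.
Q = n(e⁻)·F = 6.335 × 96485 = 611200 C.
I = Q/t = 611200 / 7510.0 s = 81.4 A.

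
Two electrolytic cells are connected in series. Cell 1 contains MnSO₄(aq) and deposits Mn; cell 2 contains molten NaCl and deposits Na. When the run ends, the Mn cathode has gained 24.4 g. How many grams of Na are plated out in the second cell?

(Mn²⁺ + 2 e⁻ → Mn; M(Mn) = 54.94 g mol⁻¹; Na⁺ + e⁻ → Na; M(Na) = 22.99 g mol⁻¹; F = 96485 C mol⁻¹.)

20.4 g

n(Mn) = 24.4 / 54.94 = 0.4441 mol.
Since Mn²⁺ + 2 e⁻ → Mn, n(e⁻) passed = 2 × 0.4441 = 0.8882 mol.
Cells in series carry the same charge, so the same 0.8882 mol of electrons passes through cell 2.
Na⁺ + e⁻ → Na, so n(Na) = 0.8882 / 1 = 0.8882 mol.
m(Na) = 0.8882 × 22.99 = 20.4 g.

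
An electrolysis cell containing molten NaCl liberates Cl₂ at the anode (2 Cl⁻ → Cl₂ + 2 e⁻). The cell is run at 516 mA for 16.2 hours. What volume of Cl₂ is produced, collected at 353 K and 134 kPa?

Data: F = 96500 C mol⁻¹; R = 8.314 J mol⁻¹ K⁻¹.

Q = I·t = 0.5160 A × 58320 s = 30090 C.
n(e⁻) = Q/F = 30090 / 96500 = 0.3118 mol.
2 electrons are transferred per Cl₂ molecule, so n(Cl₂) = 0.3118 / 2 = 0.1559 mol.
V = nRT/P = (0.1559 × 8.314 × 353) / (134 × 10³ Pa) = 0.00341 m³ = 3.41 L.

3.41 L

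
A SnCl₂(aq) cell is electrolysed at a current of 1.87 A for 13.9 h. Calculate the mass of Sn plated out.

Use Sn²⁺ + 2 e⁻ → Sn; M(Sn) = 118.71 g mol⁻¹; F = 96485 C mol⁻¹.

57.6 g

Q = I·t = 1.870 A × 50040 s = 93570 C.
n(e⁻) = Q/F = 93570 / 96485 = 0.9698 mol.
Sn²⁺ + 2 e⁻ → Sn, so n(Sn) = n(e⁻)/2 = 0.4849 mol.
m = n·M = 0.4849 × 118.71 = 57.6 g.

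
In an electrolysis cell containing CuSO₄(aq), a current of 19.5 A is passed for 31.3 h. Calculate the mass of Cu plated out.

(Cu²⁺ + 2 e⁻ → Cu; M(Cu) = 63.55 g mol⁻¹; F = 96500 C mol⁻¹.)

Q = I·t = 19.50 A × 112680 s = 2197000 C.
n(e⁻) = Q/F = 2197000 / 96500 = 22.77 mol.
Cu²⁺ + 2 e⁻ → Cu, so n(Cu) = n(e⁻)/2 = 11.38 mol.
m = n·M = 11.38 × 63.55 = 724 g.

724 g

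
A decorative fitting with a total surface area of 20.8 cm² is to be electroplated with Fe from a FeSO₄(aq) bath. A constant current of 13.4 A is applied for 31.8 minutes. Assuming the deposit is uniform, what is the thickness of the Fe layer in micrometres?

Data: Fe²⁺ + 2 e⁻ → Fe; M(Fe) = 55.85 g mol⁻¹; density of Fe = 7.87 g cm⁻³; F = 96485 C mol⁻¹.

Q = I·t = 13.40 × 1908.0 = 25570 C; n(e⁻) = 0.2650 mol.
n(Fe) = n(e⁻)/2 = 0.1325 mol, so m = 0.1325 × 55.85 = 7.400 g.
Volume = m/ρ = 7.400 / 7.87 = 0.9402 cm³.
Thickness = V/A = 0.9402 / 20.8 = 0.0452 cm = 452 μm.

452 μm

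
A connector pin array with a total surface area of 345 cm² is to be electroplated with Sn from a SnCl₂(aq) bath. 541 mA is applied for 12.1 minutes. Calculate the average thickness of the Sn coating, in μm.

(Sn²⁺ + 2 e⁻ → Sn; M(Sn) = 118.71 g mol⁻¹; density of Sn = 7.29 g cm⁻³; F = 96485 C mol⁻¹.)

Q = I·t = 0.5410 × 726.00 = 392.8 C; n(e⁻) = 0.004071 mol.
n(Sn) = n(e⁻)/2 = 0.002035 mol, so m = 0.002035 × 118.71 = 0.2416 g.
Volume = m/ρ = 0.2416 / 7.29 = 0.03314 cm³.
Thickness = V/A = 0.03314 / 345 = 9.61 × 10⁻⁵ cm = 0.961 μm.

0.961 μm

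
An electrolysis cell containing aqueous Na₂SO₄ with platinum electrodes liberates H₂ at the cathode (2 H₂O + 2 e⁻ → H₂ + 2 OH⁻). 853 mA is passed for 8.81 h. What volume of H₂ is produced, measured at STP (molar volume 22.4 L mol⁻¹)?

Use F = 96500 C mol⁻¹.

3.14 L

Q = I·t = 0.8530 A × 31716 s = 27050 C.
n(e⁻) = Q/F = 27050 / 96500 = 0.2803 mol.
2 electrons are transferred per H₂ molecule, so n(H₂) = 0.2803 / 2 = 0.1402 mol.
V = n × V_m = 0.1402 × 22.4 = 3.14 L.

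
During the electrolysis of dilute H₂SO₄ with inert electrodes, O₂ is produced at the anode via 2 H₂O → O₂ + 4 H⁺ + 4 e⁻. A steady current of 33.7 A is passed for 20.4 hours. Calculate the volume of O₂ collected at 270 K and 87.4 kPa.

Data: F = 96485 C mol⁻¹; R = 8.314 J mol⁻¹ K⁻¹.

Q = I·t = 33.70 A × 73440 s = 2475000 C.
n(e⁻) = Q/F = 2475000 / 96485 = 25.65 mol.
4 electrons are transferred per O₂ molecule, so n(O₂) = 25.65 / 4 = 6.413 mol.
V = nRT/P = (6.413 × 8.314 × 270) / (87.4 × 10³ Pa) = 0.165 m³ = 165 L.

165 L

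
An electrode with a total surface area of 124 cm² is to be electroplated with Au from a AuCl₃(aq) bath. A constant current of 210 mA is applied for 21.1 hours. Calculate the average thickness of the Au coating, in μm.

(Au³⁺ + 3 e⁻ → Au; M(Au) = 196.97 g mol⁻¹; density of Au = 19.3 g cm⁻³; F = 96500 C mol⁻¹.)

Q = I·t = 0.2100 × 75960 = 15950 C; n(e⁻) = 0.1653 mol.
n(Au) = n(e⁻)/3 = 0.05510 mol, so m = 0.05510 × 196.97 = 10.85 g.
Volume = m/ρ = 10.85 / 19.3 = 0.5623 cm³.
Thickness = V/A = 0.5623 / 124 = 0.00453 cm = 45.3 μm.

45.3 μm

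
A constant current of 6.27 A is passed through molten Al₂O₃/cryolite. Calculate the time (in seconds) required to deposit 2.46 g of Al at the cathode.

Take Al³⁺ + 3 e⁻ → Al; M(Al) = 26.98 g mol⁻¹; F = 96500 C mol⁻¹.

4210 s

n(Al) = m/M = 2.46 / 26.98 = 0.09118 mol.
Each Al atom requires 3 electrons, so n(e⁻) = 3 × 0.09118 = 0.2735 mol.
Q = n(e⁻)·F = 0.2735 × 96500 = 26400 C.
t = Q/I = 26400 / 6.270 A = 4210 s.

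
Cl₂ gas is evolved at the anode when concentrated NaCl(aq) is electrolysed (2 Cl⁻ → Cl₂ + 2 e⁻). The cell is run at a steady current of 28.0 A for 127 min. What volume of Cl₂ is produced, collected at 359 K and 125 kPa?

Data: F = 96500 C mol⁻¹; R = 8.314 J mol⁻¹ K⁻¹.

Q = I·t = 28.00 A × 7620.0 s = 213400 C.
n(e⁻) = Q/F = 213400 / 96500 = 2.211 mol.
2 electrons are transferred per Cl₂ molecule, so n(Cl₂) = 2.211 / 2 = 1.105 mol.
V = nRT/P = (1.105 × 8.314 × 359) / (125 × 10³ Pa) = 0.0264 m³ = 26.4 L.

26.4 L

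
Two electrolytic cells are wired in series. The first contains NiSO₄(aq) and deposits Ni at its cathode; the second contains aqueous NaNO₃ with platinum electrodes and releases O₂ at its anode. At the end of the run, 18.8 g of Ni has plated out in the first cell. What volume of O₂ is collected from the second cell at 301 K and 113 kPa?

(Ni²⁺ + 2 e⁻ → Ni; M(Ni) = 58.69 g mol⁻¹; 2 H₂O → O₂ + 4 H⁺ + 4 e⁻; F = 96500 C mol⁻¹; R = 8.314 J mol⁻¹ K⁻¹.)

3.55 L

n(Ni) = 18.8 / 58.69 = 0.3203 mol, so n(e⁻) = 2 × 0.3203 = 0.6407 mol.
The cells are in series, so the same 0.6407 mol of electrons passes through the second cell.
2 H₂O → O₂ + 4 H⁺ + 4 e⁻ — 4 mol e⁻ per mol O₂, so n(O₂) = 0.6407/4 = 0.1602 mol.
V = nRT/P = (0.1602 × 8.314 × 301) / (113 × 10³) = 0.00355 m³ = 3.55 L.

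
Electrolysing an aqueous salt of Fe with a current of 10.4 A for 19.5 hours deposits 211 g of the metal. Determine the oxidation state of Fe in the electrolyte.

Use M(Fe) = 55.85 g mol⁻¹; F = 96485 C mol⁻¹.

+2

Q = I·t = 10.40 A × 70200 s = 730100 C, so n(e⁻) = 730100/96485 = 7.567 mol.
n(Fe) deposited = 211 / 55.85 = 3.778 mol.
Electrons per atom = n(e⁻)/n(Fe) = 7.567 / 3.778 = 2.00 ≈ 2, so the ion is Fe²⁺.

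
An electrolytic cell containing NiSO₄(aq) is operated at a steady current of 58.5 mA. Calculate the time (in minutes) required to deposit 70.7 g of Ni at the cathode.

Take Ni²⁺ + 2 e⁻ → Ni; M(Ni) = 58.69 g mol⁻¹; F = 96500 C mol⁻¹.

66200 min

n(Ni) = m/M = 70.7 / 58.69 = 1.205 mol.
Each Ni atom requires 2 electrons, so n(e⁻) = 2 × 1.205 = 2.409 mol.
Q = n(e⁻)·F = 2.409 × 96500 = 232500 C.
t = Q/I = 232500 / 0.05850 A = 3974000 s = 66200 min.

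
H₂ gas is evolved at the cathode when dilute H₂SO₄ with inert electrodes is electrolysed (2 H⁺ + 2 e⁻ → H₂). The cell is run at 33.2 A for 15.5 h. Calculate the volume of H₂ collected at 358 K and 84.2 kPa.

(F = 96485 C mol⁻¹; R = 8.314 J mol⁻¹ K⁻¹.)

339 L

Q = I·t = 33.20 A × 55800 s = 1853000 C.
n(e⁻) = Q/F = 1853000 / 96485 = 19.20 mol.
2 electrons are transferred per H₂ molecule, so n(H₂) = 19.20 / 2 = 9.600 mol.
V = nRT/P = (9.600 × 8.314 × 358) / (84.2 × 10³ Pa) = 0.339 m³ = 339 L.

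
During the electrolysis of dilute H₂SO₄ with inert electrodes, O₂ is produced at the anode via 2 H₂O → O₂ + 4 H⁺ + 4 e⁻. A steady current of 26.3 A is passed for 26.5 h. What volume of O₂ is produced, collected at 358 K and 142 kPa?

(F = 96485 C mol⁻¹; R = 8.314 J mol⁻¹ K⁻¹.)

136 L

Q = I·t = 26.30 A × 95400 s = 2509000 C.
n(e⁻) = Q/F = 2509000 / 96485 = 26.00 mol.
4 electrons are transferred per O₂ molecule, so n(O₂) = 26.00 / 4 = 6.501 mol.
V = nRT/P = (6.501 × 8.314 × 358) / (142 × 10³ Pa) = 0.136 m³ = 136 L.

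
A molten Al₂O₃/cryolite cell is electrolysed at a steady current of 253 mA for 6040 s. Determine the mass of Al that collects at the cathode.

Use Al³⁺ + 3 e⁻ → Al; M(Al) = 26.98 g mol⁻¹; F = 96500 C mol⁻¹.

Q = I·t = 0.2530 A × 6040.0 s = 1528 C.
n(e⁻) = Q/F = 1528 / 96500 = 0.01584 mol.
Al³⁺ + 3 e⁻ → Al, so n(Al) = n(e⁻)/3 = 0.005278 mol.
m = n·M = 0.005278 × 26.98 = 0.142 g.

0.142 g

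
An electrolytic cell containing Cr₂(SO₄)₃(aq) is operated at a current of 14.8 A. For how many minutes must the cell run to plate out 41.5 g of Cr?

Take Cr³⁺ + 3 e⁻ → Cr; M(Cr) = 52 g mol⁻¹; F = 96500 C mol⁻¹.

n(Cr) = m/M = 41.5 / 52 = 0.7981 mol.
Each Cr atom requires 3 electrons, so n(e⁻) = 3 × 0.7981 = 2.394 mol.
Q = n(e⁻)·F = 2.394 × 96500 = 231000 C.
t = Q/I = 231000 / 14.80 A = 15610 s = 260 min.

260 min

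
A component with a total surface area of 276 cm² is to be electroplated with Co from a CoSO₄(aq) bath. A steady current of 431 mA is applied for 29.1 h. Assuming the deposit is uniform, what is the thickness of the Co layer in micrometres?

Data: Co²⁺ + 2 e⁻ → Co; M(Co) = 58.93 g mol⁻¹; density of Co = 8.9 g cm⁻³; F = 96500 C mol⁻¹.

Q = I·t = 0.4310 × 104760 = 45150 C; n(e⁻) = 0.4679 mol.
n(Co) = n(e⁻)/2 = 0.2339 mol, so m = 0.2339 × 58.93 = 13.79 g.
Volume = m/ρ = 13.79 / 8.9 = 1.549 cm³.
Thickness = V/A = 1.549 / 276 = 0.00561 cm = 56.1 μm.

56.1 μm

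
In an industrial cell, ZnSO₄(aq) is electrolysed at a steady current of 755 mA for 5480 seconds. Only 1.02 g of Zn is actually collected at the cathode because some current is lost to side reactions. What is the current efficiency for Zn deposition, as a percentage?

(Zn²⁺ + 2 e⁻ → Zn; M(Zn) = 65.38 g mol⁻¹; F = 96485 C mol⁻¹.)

72.8 %

Q = I·t = 0.7550 × 5480.0 = 4137 C; n(e⁻) = 4137/96485 = 0.04288 mol.
Theoretical n(Zn) = n(e⁻)/2 = 0.02144 mol, i.e. m_theo = 0.02144 × 65.38 = 1.402 g.
Efficiency = m_actual / m_theo = 1.02 / 1.402 = 72.8 %.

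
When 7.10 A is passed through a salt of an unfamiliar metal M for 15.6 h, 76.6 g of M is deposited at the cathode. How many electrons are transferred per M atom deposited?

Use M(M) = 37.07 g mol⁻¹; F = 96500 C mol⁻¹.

2

Q = I·t = 7.100 A × 56160 s = 398700 C, so n(e⁻) = 398700/96500 = 4.132 mol.
n(M) deposited = 76.6 / 37.07 = 2.066 mol.
Electrons per atom = n(e⁻)/n(M) = 4.132 / 2.066 = 2.00 ≈ 2, so the ion is M²⁺.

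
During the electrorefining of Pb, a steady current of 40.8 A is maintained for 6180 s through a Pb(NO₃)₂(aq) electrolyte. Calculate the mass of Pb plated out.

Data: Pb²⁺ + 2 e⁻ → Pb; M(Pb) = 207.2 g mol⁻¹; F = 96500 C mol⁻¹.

Q = I·t = 40.80 A × 6180.0 s = 252100 C.
n(e⁻) = Q/F = 252100 / 96500 = 2.613 mol.
Pb²⁺ + 2 e⁻ → Pb, so n(Pb) = n(e⁻)/2 = 1.306 mol.
m = n·M = 1.306 × 207.2 = 271 g.

271 g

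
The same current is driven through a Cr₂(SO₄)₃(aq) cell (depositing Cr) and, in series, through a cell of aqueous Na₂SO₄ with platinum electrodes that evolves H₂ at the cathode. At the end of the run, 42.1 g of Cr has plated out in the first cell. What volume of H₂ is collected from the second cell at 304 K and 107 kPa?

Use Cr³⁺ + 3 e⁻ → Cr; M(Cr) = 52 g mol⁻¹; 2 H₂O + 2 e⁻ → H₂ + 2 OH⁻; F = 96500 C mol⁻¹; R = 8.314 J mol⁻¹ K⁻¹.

n(Cr) = 42.1 / 52 = 0.8096 mol, so n(e⁻) = 3 × 0.8096 = 2.429 mol.
The cells are in series, so the same 2.429 mol of electrons passes through the second cell.
2 H₂O + 2 e⁻ → H₂ + 2 OH⁻ — 2 mol e⁻ per mol H₂, so n(H₂) = 2.429/2 = 1.214 mol.
V = nRT/P = (1.214 × 8.314 × 304) / (107 × 10³) = 0.0287 m³ = 28.7 L.

28.7 L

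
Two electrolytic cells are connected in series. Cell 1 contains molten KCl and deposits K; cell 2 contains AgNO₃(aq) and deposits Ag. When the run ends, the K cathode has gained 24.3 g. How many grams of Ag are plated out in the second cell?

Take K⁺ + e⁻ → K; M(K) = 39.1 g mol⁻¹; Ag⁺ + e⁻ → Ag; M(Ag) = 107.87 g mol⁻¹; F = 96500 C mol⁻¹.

n(K) = 24.3 / 39.1 = 0.6215 mol.
Since K⁺ + e⁻ → K, n(e⁻) passed = 1 × 0.6215 = 0.6215 mol.
Cells in series carry the same charge, so the same 0.6215 mol of electrons passes through cell 2.
Ag⁺ + e⁻ → Ag, so n(Ag) = 0.6215 / 1 = 0.6215 mol.
m(Ag) = 0.6215 × 107.87 = 67.0 g.

67.0 g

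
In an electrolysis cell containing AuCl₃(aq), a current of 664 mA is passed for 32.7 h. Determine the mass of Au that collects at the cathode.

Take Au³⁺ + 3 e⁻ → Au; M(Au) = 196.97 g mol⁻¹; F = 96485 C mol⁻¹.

Q = I·t = 0.6640 A × 117720 s = 78170 C.
n(e⁻) = Q/F = 78170 / 96485 = 0.8101 mol.
Au³⁺ + 3 e⁻ → Au, so n(Au) = n(e⁻)/3 = 0.2700 mol.
m = n·M = 0.2700 × 196.97 = 53.2 g.

53.2 g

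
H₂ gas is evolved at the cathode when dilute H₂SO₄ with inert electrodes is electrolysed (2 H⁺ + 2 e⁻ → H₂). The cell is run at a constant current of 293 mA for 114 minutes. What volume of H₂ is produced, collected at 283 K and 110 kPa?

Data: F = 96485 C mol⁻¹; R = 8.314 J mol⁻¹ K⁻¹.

Q = I·t = 0.2930 A × 6840.0 s = 2004 C.
n(e⁻) = Q/F = 2004 / 96485 = 0.02077 mol.
2 electrons are transferred per H₂ molecule, so n(H₂) = 0.02077 / 2 = 0.01039 mol.
V = nRT/P = (0.01039 × 8.314 × 283) / (110 × 10³ Pa) = 2.22 × 10⁻⁴ m³ = 0.222 L.

0.222 L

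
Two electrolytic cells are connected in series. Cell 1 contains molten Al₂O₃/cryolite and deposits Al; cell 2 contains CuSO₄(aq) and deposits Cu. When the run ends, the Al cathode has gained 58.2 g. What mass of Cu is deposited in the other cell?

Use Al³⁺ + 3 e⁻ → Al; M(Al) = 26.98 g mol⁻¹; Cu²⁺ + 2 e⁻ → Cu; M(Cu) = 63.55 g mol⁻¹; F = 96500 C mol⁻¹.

n(Al) = 58.2 / 26.98 = 2.157 mol.
Since Al³⁺ + 3 e⁻ → Al, n(e⁻) passed = 3 × 2.157 = 6.471 mol.
Cells in series carry the same charge, so the same 6.471 mol of electrons passes through cell 2.
Cu²⁺ + 2 e⁻ → Cu, so n(Cu) = 6.471 / 2 = 3.236 mol.
m(Cu) = 3.236 × 63.55 = 206 g.

206 g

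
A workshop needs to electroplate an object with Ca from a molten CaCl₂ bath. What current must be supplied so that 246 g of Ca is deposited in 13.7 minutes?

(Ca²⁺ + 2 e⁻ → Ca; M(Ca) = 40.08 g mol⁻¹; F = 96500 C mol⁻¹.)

n(Ca) = 246 / 40.08 = 6.138 mol.
n(e⁻) = 2 × 6.138 = 12.28 mol.
Q = n(e⁻)·F = 12.28 × 96500 = 1185000 C.
I = Q/t = 1185000 / 822.00 s = 1440 A.

1440 A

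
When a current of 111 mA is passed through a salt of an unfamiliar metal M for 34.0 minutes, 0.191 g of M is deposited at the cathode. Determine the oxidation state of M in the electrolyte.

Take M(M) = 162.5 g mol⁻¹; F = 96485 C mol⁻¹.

Q = I·t = 0.1110 A × 2040.0 s = 226.4 C, so n(e⁻) = 226.4/96485 = 0.002347 mol.
n(M) deposited = 0.191 / 162.5 = 0.001175 mol.
Electrons per atom = n(e⁻)/n(M) = 0.002347 / 0.001175 = 2.00 ≈ 2, so the ion is M²⁺.

+2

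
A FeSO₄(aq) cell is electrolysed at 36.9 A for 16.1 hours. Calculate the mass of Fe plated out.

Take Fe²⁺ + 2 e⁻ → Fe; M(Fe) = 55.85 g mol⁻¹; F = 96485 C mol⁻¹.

619 g

Q = I·t = 36.90 A × 57960 s = 2139000 C.
n(e⁻) = Q/F = 2139000 / 96485 = 22.17 mol.
Fe²⁺ + 2 e⁻ → Fe, so n(Fe) = n(e⁻)/2 = 11.08 mol.
m = n·M = 11.08 × 55.85 = 619 g.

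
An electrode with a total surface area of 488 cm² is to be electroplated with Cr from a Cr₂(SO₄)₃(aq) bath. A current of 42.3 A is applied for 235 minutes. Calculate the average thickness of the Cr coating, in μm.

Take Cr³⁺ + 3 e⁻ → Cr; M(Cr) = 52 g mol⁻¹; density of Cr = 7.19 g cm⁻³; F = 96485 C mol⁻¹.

305 μm

Q = I·t = 42.30 × 14100 = 596400 C; n(e⁻) = 6.182 mol.
n(Cr) = n(e⁻)/3 = 2.061 mol, so m = 2.061 × 52 = 107.1 g.
Volume = m/ρ = 107.1 / 7.19 = 14.90 cm³.
Thickness = V/A = 14.90 / 488 = 0.0305 cm = 305 μm.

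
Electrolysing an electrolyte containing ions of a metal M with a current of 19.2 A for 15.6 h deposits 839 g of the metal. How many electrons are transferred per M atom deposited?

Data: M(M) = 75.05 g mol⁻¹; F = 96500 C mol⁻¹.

Q = I·t = 19.20 A × 56160 s = 1078000 C, so n(e⁻) = 1078000/96500 = 11.17 mol.
n(M) deposited = 839 / 75.05 = 11.18 mol.
Electrons per atom = n(e⁻)/n(M) = 11.17 / 11.18 = 1.00 ≈ 1, so the ion is M⁺.

1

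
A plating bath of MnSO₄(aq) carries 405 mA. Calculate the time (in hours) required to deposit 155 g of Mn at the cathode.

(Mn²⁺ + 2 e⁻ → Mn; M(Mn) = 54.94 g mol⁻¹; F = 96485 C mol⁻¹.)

373 h

n(Mn) = m/M = 155 / 54.94 = 2.821 mol.
Each Mn atom requires 2 electrons, so n(e⁻) = 2 × 2.821 = 5.643 mol.
Q = n(e⁻)·F = 5.643 × 96485 = 544400 C.
t = Q/I = 544400 / 0.4050 A = 1344000 s = 373 h.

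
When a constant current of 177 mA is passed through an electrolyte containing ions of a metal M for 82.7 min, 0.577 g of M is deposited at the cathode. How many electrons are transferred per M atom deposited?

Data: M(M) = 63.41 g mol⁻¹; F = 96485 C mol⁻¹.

1

Q = I·t = 0.1770 A × 4962.0 s = 878.3 C, so n(e⁻) = 878.3/96485 = 0.009103 mol.
n(M) deposited = 0.577 / 63.41 = 0.009100 mol.
Electrons per atom = n(e⁻)/n(M) = 0.009103 / 0.009100 = 1.00 ≈ 1, so the ion is M⁺.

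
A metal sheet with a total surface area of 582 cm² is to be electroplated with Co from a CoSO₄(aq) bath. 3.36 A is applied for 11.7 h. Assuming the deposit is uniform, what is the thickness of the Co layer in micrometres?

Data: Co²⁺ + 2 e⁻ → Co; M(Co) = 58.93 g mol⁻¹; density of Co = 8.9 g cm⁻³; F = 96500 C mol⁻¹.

Q = I·t = 3.360 × 42120 = 141500 C; n(e⁻) = 1.467 mol.
n(Co) = n(e⁻)/2 = 0.7333 mol, so m = 0.7333 × 58.93 = 43.21 g.
Volume = m/ρ = 43.21 / 8.9 = 4.855 cm³.
Thickness = V/A = 4.855 / 582 = 0.00834 cm = 83.4 μm.

83.4 μm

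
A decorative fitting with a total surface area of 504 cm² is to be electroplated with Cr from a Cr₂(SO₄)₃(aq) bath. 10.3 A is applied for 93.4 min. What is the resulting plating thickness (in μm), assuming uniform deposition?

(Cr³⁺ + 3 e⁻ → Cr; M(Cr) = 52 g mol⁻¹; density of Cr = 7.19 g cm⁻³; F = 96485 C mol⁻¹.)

28.6 μm

Q = I·t = 10.30 × 5604.0 = 57720 C; n(e⁻) = 0.5982 mol.
n(Cr) = n(e⁻)/3 = 0.1994 mol, so m = 0.1994 × 52 = 10.37 g.
Volume = m/ρ = 10.37 / 7.19 = 1.442 cm³.
Thickness = V/A = 1.442 / 504 = 0.00286 cm = 28.6 μm.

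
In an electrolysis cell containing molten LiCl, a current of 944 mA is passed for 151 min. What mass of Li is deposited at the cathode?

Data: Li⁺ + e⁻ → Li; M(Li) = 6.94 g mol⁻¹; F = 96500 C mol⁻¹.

Q = I·t = 0.9440 A × 9060.0 s = 8553 C.
n(e⁻) = Q/F = 8553 / 96500 = 0.08863 mol.
Li⁺ + e⁻ → Li, so n(Li) = n(e⁻)/1 = 0.08863 mol.
m = n·M = 0.08863 × 6.94 = 0.615 g.

0.615 g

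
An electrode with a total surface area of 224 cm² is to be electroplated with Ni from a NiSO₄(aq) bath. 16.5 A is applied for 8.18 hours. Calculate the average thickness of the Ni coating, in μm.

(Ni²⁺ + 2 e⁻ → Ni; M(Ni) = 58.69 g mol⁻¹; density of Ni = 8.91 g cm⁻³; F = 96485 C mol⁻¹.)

740 μm

Q = I·t = 16.50 × 29448 = 485900 C; n(e⁻) = 5.036 mol.
n(Ni) = n(e⁻)/2 = 2.518 mol, so m = 2.518 × 58.69 = 147.8 g.
Volume = m/ρ = 147.8 / 8.91 = 16.59 cm³.
Thickness = V/A = 16.59 / 224 = 0.0740 cm = 740 μm.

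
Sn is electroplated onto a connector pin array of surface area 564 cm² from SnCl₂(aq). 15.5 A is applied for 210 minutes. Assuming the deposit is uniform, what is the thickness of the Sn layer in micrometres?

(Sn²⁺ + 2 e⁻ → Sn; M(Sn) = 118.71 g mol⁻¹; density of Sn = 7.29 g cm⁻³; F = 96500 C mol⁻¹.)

Q = I·t = 15.50 × 12600 = 195300 C; n(e⁻) = 2.024 mol.
n(Sn) = n(e⁻)/2 = 1.012 mol, so m = 1.012 × 118.71 = 120.1 g.
Volume = m/ρ = 120.1 / 7.29 = 16.48 cm³.
Thickness = V/A = 16.48 / 564 = 0.0292 cm = 292 μm.

292 μm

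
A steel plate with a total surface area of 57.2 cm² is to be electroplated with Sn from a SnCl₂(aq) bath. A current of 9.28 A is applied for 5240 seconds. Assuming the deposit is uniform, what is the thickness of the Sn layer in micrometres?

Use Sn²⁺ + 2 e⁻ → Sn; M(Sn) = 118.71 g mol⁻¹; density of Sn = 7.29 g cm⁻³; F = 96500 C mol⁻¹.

Q = I·t = 9.280 × 5240.0 = 48630 C; n(e⁻) = 0.5039 mol.
n(Sn) = n(e⁻)/2 = 0.2520 mol, so m = 0.2520 × 118.71 = 29.91 g.
Volume = m/ρ = 29.91 / 7.29 = 4.103 cm³.
Thickness = V/A = 4.103 / 57.2 = 0.0717 cm = 717 μm.

717 μm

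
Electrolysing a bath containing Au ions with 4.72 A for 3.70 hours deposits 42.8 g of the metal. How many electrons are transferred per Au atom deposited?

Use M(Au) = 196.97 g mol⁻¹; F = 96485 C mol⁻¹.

3

Q = I·t = 4.720 A × 13320 s = 62870 C, so n(e⁻) = 62870/96485 = 0.6516 mol.
n(Au) deposited = 42.8 / 196.97 = 0.2173 mol.
Electrons per atom = n(e⁻)/n(Au) = 0.6516 / 0.2173 = 3.00 ≈ 3, so the ion is Au³⁺.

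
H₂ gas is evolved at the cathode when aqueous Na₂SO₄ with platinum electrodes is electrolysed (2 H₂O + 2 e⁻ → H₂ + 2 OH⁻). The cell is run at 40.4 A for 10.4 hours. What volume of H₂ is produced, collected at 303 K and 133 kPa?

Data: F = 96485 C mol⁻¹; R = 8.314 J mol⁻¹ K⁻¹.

Q = I·t = 40.40 A × 37440 s = 1513000 C.
n(e⁻) = Q/F = 1513000 / 96485 = 15.68 mol.
2 electrons are transferred per H₂ molecule, so n(H₂) = 15.68 / 2 = 7.838 mol.
V = nRT/P = (7.838 × 8.314 × 303) / (133 × 10³ Pa) = 0.148 m³ = 148 L.

148 L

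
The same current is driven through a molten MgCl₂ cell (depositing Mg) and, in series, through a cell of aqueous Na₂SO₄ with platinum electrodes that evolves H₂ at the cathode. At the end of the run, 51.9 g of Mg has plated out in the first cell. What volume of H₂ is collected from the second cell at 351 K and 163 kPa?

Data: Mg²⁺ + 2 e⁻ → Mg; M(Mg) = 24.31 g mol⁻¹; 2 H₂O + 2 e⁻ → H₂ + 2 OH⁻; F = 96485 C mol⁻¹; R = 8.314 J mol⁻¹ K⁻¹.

n(Mg) = 51.9 / 24.31 = 2.135 mol, so n(e⁻) = 2 × 2.135 = 4.270 mol.
The cells are in series, so the same 4.270 mol of electrons passes through the second cell.
2 H₂O + 2 e⁻ → H₂ + 2 OH⁻ — 2 mol e⁻ per mol H₂, so n(H₂) = 4.270/2 = 2.135 mol.
V = nRT/P = (2.135 × 8.314 × 351) / (163 × 10³) = 0.0382 m³ = 38.2 L.

38.2 L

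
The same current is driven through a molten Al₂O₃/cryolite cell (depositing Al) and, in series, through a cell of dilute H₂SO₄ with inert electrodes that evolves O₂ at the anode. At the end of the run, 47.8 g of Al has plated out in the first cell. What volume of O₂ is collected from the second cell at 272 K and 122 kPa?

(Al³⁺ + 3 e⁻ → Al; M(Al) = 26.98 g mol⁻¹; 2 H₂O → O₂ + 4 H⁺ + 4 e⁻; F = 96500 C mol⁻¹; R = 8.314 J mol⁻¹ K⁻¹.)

n(Al) = 47.8 / 26.98 = 1.772 mol, so n(e⁻) = 3 × 1.772 = 5.315 mol.
The cells are in series, so the same 5.315 mol of electrons passes through the second cell.
2 H₂O → O₂ + 4 H⁺ + 4 e⁻ — 4 mol e⁻ per mol O₂, so n(O₂) = 5.315/4 = 1.329 mol.
V = nRT/P = (1.329 × 8.314 × 272) / (122 × 10³) = 0.0246 m³ = 24.6 L.

24.6 L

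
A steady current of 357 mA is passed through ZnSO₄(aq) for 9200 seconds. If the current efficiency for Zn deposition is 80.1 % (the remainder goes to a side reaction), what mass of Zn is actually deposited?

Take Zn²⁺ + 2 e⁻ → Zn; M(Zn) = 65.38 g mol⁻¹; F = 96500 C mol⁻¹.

0.891 g

Q = I·t = 0.3570 × 9200.0 = 3284 C.
n(e⁻) = 3284/96500 = 0.03404 mol; theoretically n(Zn) = 0.03404/2 = 0.01702 mol, m_theo = 1.113 g.
At 80.1 % efficiency, m_actual = 0.801 × 1.113 = 0.891 g.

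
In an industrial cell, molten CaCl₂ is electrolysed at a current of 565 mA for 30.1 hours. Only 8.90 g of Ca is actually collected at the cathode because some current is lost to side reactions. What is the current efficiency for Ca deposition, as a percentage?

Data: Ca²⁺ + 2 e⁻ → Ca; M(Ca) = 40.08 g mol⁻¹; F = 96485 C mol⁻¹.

Q = I·t = 0.5650 × 108360 = 61220 C; n(e⁻) = 61220/96485 = 0.6345 mol.
Theoretical n(Ca) = n(e⁻)/2 = 0.3173 mol, i.e. m_theo = 0.3173 × 40.08 = 12.72 g.
Efficiency = m_actual / m_theo = 8.90 / 12.72 = 70.0 %.

70.0 %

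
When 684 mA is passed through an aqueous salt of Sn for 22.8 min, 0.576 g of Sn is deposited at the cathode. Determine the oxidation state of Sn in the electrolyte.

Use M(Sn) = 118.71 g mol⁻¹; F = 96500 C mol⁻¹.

+2

Q = I·t = 0.6840 A × 1368.0 s = 935.7 C, so n(e⁻) = 935.7/96500 = 0.009696 mol.
n(Sn) deposited = 0.576 / 118.71 = 0.004852 mol.
Electrons per atom = n(e⁻)/n(Sn) = 0.009696 / 0.004852 = 2.00 ≈ 2, so the ion is Sn²⁺.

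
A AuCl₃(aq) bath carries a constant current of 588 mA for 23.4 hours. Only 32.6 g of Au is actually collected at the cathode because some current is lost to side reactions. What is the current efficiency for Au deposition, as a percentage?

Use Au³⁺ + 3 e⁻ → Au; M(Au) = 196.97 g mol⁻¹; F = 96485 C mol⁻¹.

Q = I·t = 0.5880 × 84240 = 49530 C; n(e⁻) = 49530/96485 = 0.5134 mol.
Theoretical n(Au) = n(e⁻)/3 = 0.1711 mol, i.e. m_theo = 0.1711 × 196.97 = 33.71 g.
Efficiency = m_actual / m_theo = 32.6 / 33.71 = 96.7 %.

96.7 %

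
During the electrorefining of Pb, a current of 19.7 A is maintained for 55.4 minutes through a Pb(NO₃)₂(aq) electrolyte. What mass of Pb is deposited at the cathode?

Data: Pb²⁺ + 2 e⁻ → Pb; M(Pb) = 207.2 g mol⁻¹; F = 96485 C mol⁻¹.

70.3 g

Q = I·t = 19.70 A × 3324.0 s = 65480 C.
n(e⁻) = Q/F = 65480 / 96485 = 0.6787 mol.
Pb²⁺ + 2 e⁻ → Pb, so n(Pb) = n(e⁻)/2 = 0.3393 mol.
m = n·M = 0.3393 × 207.2 = 70.3 g.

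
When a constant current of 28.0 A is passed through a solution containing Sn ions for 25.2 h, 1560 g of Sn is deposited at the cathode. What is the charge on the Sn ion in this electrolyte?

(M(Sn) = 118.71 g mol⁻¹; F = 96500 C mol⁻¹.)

Q = I·t = 28.00 A × 90720 s = 2540000 C, so n(e⁻) = 2540000/96500 = 26.32 mol.
n(Sn) deposited = 1560 / 118.71 = 13.14 mol.
Electrons per atom = n(e⁻)/n(Sn) = 26.32 / 13.14 = 2.00 ≈ 2, so the ion is Sn²⁺.

+2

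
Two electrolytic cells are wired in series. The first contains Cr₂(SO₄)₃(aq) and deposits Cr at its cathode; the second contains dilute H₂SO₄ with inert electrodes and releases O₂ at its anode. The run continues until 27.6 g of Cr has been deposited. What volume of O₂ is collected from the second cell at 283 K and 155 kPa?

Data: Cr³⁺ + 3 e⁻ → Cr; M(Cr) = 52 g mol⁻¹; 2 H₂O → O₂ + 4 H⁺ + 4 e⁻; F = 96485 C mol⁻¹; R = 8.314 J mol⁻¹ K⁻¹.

n(Cr) = 27.6 / 52 = 0.5308 mol, so n(e⁻) = 3 × 0.5308 = 1.592 mol.
The cells are in series, so the same 1.592 mol of electrons passes through the second cell.
2 H₂O → O₂ + 4 H⁺ + 4 e⁻ — 4 mol e⁻ per mol O₂, so n(O₂) = 1.592/4 = 0.3981 mol.
V = nRT/P = (0.3981 × 8.314 × 283) / (155 × 10³) = 0.00604 m³ = 6.04 L.

6.04 L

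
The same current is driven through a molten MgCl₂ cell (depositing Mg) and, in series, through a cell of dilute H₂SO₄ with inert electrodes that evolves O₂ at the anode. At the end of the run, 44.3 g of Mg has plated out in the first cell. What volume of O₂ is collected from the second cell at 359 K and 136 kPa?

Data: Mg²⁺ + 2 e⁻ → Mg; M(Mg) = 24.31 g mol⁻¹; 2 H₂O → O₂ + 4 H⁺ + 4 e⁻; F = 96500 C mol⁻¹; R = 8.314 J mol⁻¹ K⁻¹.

n(Mg) = 44.3 / 24.31 = 1.822 mol, so n(e⁻) = 2 × 1.822 = 3.645 mol.
The cells are in series, so the same 3.645 mol of electrons passes through the second cell.
2 H₂O → O₂ + 4 H⁺ + 4 e⁻ — 4 mol e⁻ per mol O₂, so n(O₂) = 3.645/4 = 0.9111 mol.
V = nRT/P = (0.9111 × 8.314 × 359) / (136 × 10³) = 0.0200 m³ = 20.0 L.

20.0 L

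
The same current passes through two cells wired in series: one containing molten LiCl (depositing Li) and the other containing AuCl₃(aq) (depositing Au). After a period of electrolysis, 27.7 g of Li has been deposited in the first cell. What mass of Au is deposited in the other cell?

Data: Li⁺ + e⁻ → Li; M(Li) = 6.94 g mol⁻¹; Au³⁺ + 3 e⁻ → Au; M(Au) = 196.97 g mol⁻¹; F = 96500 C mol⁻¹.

n(Li) = 27.7 / 6.94 = 3.991 mol.
Since Li⁺ + e⁻ → Li, n(e⁻) passed = 1 × 3.991 = 3.991 mol.
Cells in series carry the same charge, so the same 3.991 mol of electrons passes through cell 2.
Au³⁺ + 3 e⁻ → Au, so n(Au) = 3.991 / 3 = 1.330 mol.
m(Au) = 1.330 × 196.97 = 262 g.

262 g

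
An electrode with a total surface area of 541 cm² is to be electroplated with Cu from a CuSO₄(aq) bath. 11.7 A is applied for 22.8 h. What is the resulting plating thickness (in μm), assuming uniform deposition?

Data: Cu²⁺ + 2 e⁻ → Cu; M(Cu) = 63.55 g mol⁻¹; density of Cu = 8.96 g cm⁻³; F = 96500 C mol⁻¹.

652 μm

Q = I·t = 11.70 × 82080 = 960300 C; n(e⁻) = 9.952 mol.
n(Cu) = n(e⁻)/2 = 4.976 mol, so m = 4.976 × 63.55 = 316.2 g.
Volume = m/ρ = 316.2 / 8.96 = 35.29 cm³.
Thickness = V/A = 35.29 / 541 = 0.0652 cm = 652 μm.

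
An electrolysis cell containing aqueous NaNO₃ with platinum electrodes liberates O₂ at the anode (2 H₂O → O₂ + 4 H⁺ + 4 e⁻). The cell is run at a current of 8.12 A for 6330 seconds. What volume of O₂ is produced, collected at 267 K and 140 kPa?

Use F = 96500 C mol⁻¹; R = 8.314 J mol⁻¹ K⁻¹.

Q = I·t = 8.120 A × 6330.0 s = 51400 C.
n(e⁻) = Q/F = 51400 / 96500 = 0.5326 mol.
4 electrons are transferred per O₂ molecule, so n(O₂) = 0.5326 / 4 = 0.1332 mol.
V = nRT/P = (0.1332 × 8.314 × 267) / (140 × 10³ Pa) = 0.00211 m³ = 2.11 L.

2.11 L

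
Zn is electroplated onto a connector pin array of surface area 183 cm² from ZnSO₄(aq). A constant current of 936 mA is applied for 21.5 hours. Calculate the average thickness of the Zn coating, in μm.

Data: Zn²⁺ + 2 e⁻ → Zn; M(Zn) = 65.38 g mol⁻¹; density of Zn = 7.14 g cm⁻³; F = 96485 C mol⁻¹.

188 μm

Q = I·t = 0.9360 × 77400 = 72450 C; n(e⁻) = 0.7509 mol.
n(Zn) = n(e⁻)/2 = 0.3754 mol, so m = 0.3754 × 65.38 = 24.55 g.
Volume = m/ρ = 24.55 / 7.14 = 3.438 cm³.
Thickness = V/A = 3.438 / 183 = 0.0188 cm = 188 μm.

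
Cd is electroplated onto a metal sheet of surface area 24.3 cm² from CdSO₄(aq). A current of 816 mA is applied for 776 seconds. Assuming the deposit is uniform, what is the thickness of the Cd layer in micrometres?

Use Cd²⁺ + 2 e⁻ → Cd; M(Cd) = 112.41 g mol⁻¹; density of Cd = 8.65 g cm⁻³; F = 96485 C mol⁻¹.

Q = I·t = 0.8160 × 776.00 = 633.2 C; n(e⁻) = 0.006563 mol.
n(Cd) = n(e⁻)/2 = 0.003281 mol, so m = 0.003281 × 112.41 = 0.3689 g.
Volume = m/ρ = 0.3689 / 8.65 = 0.04264 cm³.
Thickness = V/A = 0.04264 / 24.3 = 0.00175 cm = 17.5 μm.

17.5 μm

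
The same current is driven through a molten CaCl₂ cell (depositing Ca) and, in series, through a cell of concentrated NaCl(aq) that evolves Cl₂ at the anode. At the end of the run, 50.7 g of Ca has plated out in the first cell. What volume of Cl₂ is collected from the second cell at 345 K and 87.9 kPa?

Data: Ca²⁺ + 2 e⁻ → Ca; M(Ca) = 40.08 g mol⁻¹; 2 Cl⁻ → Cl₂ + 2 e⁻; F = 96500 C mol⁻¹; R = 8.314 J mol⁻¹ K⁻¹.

41.3 L

n(Ca) = 50.7 / 40.08 = 1.265 mol, so n(e⁻) = 2 × 1.265 = 2.530 mol.
The cells are in series, so the same 2.530 mol of electrons passes through the second cell.
2 Cl⁻ → Cl₂ + 2 e⁻ — 2 mol e⁻ per mol Cl₂, so n(Cl₂) = 2.530/2 = 1.265 mol.
V = nRT/P = (1.265 × 8.314 × 345) / (87.9 × 10³) = 0.0413 m³ = 41.3 L.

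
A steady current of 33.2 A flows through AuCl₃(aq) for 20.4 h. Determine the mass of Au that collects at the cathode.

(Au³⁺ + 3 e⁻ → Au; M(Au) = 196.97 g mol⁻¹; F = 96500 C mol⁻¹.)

Q = I·t = 33.20 A × 73440 s = 2438000 C.
n(e⁻) = Q/F = 2438000 / 96500 = 25.27 mol.
Au³⁺ + 3 e⁻ → Au, so n(Au) = n(e⁻)/3 = 8.422 mol.
m = n·M = 8.422 × 196.97 = 1660 g.

1660 g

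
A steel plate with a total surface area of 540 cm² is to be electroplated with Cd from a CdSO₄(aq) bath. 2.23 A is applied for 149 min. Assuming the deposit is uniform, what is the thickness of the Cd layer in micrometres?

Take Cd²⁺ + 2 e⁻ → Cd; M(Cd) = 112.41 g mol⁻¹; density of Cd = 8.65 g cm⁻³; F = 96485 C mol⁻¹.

24.9 μm

Q = I·t = 2.230 × 8940.0 = 19940 C; n(e⁻) = 0.2066 mol.
n(Cd) = n(e⁻)/2 = 0.1033 mol, so m = 0.1033 × 112.41 = 11.61 g.
Volume = m/ρ = 11.61 / 8.65 = 1.343 cm³.
Thickness = V/A = 1.343 / 540 = 0.00249 cm = 24.9 μm.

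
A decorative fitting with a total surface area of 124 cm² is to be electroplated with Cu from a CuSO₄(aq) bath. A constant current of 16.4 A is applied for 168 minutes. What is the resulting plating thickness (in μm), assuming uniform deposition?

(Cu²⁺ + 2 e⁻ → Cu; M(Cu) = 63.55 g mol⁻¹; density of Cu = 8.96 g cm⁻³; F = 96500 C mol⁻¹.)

Q = I·t = 16.40 × 10080 = 165300 C; n(e⁻) = 1.713 mol.
n(Cu) = n(e⁻)/2 = 0.8565 mol, so m = 0.8565 × 63.55 = 54.43 g.
Volume = m/ρ = 54.43 / 8.96 = 6.075 cm³.
Thickness = V/A = 6.075 / 124 = 0.0490 cm = 490 μm.

490 μm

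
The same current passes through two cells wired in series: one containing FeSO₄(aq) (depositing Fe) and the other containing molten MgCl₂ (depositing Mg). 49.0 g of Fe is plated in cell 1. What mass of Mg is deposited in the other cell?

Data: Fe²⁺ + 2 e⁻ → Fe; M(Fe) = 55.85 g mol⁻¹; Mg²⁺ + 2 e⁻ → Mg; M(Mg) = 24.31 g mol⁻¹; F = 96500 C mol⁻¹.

n(Fe) = 49.0 / 55.85 = 0.8774 mol.
Since Fe²⁺ + 2 e⁻ → Fe, n(e⁻) passed = 2 × 0.8774 = 1.755 mol.
Cells in series carry the same charge, so the same 1.755 mol of electrons passes through cell 2.
Mg²⁺ + 2 e⁻ → Mg, so n(Mg) = 1.755 / 2 = 0.8774 mol.
m(Mg) = 0.8774 × 24.31 = 21.3 g.

21.3 g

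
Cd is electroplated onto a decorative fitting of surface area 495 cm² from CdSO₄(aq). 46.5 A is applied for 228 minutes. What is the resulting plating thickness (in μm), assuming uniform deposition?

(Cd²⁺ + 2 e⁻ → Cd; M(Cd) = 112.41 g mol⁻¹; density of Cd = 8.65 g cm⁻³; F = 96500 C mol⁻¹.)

Q = I·t = 46.50 × 13680 = 636100 C; n(e⁻) = 6.592 mol.
n(Cd) = n(e⁻)/2 = 3.296 mol, so m = 3.296 × 112.41 = 370.5 g.
Volume = m/ρ = 370.5 / 8.65 = 42.83 cm³.
Thickness = V/A = 42.83 / 495 = 0.0865 cm = 865 μm.

865 μm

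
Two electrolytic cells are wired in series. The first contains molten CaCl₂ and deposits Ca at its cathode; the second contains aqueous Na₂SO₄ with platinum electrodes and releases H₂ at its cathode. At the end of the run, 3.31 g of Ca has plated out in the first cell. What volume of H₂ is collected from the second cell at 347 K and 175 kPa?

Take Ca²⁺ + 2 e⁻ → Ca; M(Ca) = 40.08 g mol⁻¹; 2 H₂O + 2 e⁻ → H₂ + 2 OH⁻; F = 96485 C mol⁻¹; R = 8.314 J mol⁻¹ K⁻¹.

1.36 L

n(Ca) = 3.31 / 40.08 = 0.08258 mol, so n(e⁻) = 2 × 0.08258 = 0.1652 mol.
The cells are in series, so the same 0.1652 mol of electrons passes through the second cell.
2 H₂O + 2 e⁻ → H₂ + 2 OH⁻ — 2 mol e⁻ per mol H₂, so n(H₂) = 0.1652/2 = 0.08258 mol.
V = nRT/P = (0.08258 × 8.314 × 347) / (175 × 10³) = 0.00136 m³ = 1.36 L.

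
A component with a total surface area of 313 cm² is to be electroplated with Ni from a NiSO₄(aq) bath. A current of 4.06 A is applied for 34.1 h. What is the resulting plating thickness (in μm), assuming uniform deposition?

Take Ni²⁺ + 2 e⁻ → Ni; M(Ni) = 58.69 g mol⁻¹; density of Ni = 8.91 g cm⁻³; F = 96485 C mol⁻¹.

544 μm

Q = I·t = 4.060 × 122760 = 498400 C; n(e⁻) = 5.166 mol.
n(Ni) = n(e⁻)/2 = 2.583 mol, so m = 2.583 × 58.69 = 151.6 g.
Volume = m/ρ = 151.6 / 8.91 = 17.01 cm³.
Thickness = V/A = 17.01 / 313 = 0.0544 cm = 544 μm.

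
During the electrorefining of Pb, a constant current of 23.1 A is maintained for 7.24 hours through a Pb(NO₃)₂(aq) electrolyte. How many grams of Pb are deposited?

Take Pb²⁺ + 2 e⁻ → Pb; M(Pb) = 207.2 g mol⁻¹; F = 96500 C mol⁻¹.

Q = I·t = 23.10 A × 26064 s = 602100 C.
n(e⁻) = Q/F = 602100 / 96500 = 6.239 mol.
Pb²⁺ + 2 e⁻ → Pb, so n(Pb) = n(e⁻)/2 = 3.120 mol.
m = n·M = 3.120 × 207.2 = 646 g.

646 g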